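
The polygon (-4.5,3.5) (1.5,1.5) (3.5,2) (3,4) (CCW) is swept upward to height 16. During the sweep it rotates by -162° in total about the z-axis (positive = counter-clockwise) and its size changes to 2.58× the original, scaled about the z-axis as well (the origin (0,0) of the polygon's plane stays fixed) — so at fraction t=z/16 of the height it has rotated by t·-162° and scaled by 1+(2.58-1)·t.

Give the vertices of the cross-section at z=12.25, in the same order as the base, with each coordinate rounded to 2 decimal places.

t = z/height = 12.25/16 = 0.765625
s = 1 + (scale-1)·z/height = 1 + (2.58-1)·12.25/16 = 2.209688
θ = twist·z/height = -162°·12.25/16 = -124.0313° = -2.164754 rad
cos θ = -0.559645, sin θ = -0.828732 (intermediates below are computed at full precision and shown rounded to 5 d.p.)
v1: (-4.5,3.5) → rotate → (5.41897,1.77054) → ×s → (11.97422,3.91234) → (11.97,3.91)
v2: (1.5,1.5) → rotate → (0.40363,-2.08257) → ×s → (0.89190,-4.60182) → (0.89,-4.60)
v3: (3.5,2) → rotate → (-0.30129,-4.01985) → ×s → (-0.66576,-8.88262) → (-0.67,-8.88)
v4: (3,4) → rotate → (1.63599,-4.72478) → ×s → (3.61504,-10.44028) → (3.62,-10.44)

Cross-section at z=12.25: (11.97,3.91) (0.89,-4.60) (-0.67,-8.88) (3.62,-10.44)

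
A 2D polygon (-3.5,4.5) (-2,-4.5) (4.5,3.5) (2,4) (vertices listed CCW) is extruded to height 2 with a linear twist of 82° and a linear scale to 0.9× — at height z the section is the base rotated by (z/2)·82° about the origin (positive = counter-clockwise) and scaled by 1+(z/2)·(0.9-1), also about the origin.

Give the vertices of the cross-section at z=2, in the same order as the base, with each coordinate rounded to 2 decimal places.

Cross-section at z=2: (-4.45,-2.56) (3.76,-2.35) (-2.56,4.45) (-3.31,2.28)

t = z/height = 2/2 = 1
s = 1 + (scale-1)·z/height = 1 + (0.9-1)·2/2 = 0.900000
θ = twist·z/height = 82°·2/2 = 82.0000° = 1.431170 rad
cos θ = 0.139173, sin θ = 0.990268 (intermediates below are computed at full precision and shown rounded to 5 d.p.)
v1: (-3.5,4.5) → rotate → (-4.94331,-2.83966) → ×s → (-4.44898,-2.55569) → (-4.45,-2.56)
v2: (-2,-4.5) → rotate → (4.17786,-2.60682) → ×s → (3.76007,-2.34613) → (3.76,-2.35)
v3: (4.5,3.5) → rotate → (-2.83966,4.94331) → ×s → (-2.55569,4.44898) → (-2.56,4.45)
v4: (2,4) → rotate → (-3.68273,2.53723) → ×s → (-3.31445,2.28351) → (-3.31,2.28)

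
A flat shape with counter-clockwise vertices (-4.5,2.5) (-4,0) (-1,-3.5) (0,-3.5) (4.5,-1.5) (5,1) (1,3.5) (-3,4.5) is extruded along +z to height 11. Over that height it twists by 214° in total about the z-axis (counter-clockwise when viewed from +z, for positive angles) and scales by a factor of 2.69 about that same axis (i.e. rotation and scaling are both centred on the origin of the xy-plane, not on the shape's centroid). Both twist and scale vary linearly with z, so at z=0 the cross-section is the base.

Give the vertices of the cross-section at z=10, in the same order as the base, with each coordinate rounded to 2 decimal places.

Cross-section at z=10: (12.64,-3.27) (9.82,2.55) (0.23,9.23) (-2.23,8.59) (-12.00,0.82) (-11.64,-5.64) (-0.23,-9.23) (10.23,-9.14)

t = z/height = 10/11 = 0.909091
s = 1 + (scale-1)·z/height = 1 + (2.69-1)·10/11 = 2.536364
θ = twist·z/height = 214°·10/11 = 194.5455° = 3.395459 rad
cos θ = -0.967949, sin θ = -0.251148 (intermediates below are computed at full precision and shown rounded to 5 d.p.)
v1: (-4.5,2.5) → rotate → (4.98364,-1.28971) → ×s → (12.64032,-3.27116) → (12.64,-3.27)
v2: (-4,0) → rotate → (3.87179,1.00459) → ×s → (9.82028,2.54801) → (9.82,2.55)
v3: (-1,-3.5) → rotate → (0.08893,3.63897) → ×s → (0.22556,9.22975) → (0.23,9.23)
v4: (0,-3.5) → rotate → (-0.87902,3.38782) → ×s → (-2.22951,8.59274) → (-2.23,8.59)
v5: (4.5,-1.5) → rotate → (-4.73249,0.32176) → ×s → (-12.00332,0.81609) → (-12.00,0.82)
v6: (5,1) → rotate → (-4.58860,-2.22369) → ×s → (-11.63835,-5.64008) → (-11.64,-5.64)
v7: (1,3.5) → rotate → (-0.08893,-3.63897) → ×s → (-0.22556,-9.22975) → (-0.23,-9.23)
v8: (-3,4.5) → rotate → (4.03401,-3.60233) → ×s → (10.23172,-9.13681) → (10.23,-9.14)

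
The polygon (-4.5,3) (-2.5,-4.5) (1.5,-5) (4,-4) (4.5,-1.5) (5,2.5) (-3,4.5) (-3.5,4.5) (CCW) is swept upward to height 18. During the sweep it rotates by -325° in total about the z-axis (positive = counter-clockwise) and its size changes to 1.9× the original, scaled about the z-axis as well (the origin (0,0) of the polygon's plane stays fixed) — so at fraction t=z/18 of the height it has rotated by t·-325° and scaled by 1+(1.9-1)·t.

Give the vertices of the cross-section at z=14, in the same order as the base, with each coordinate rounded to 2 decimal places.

t = z/height = 14/18 = 0.777778
s = 1 + (scale-1)·z/height = 1 + (1.9-1)·14/18 = 1.700000
θ = twist·z/height = -325°·14/18 = -252.7778° = -4.411804 rad
cos θ = -0.296079, sin θ = 0.955164 (intermediates below are computed at full precision and shown rounded to 5 d.p.)
v1: (-4.5,3) → rotate → (-1.53314,-5.18647) → ×s → (-2.60633,-8.81700) → (-2.61,-8.82)
v2: (-2.5,-4.5) → rotate → (5.03843,-1.05556) → ×s → (8.56534,-1.79444) → (8.57,-1.79)
v3: (1.5,-5) → rotate → (4.33170,2.91314) → ×s → (7.36389,4.95233) → (7.36,4.95)
v4: (4,-4) → rotate → (2.63634,5.00497) → ×s → (4.48178,8.50845) → (4.48,8.51)
v5: (4.5,-1.5) → rotate → (0.10039,4.74235) → ×s → (0.17067,8.06200) → (0.17,8.06)
v6: (5,2.5) → rotate → (-3.86830,4.03562) → ×s → (-6.57611,6.86056) → (-6.58,6.86)
v7: (-3,4.5) → rotate → (-3.41000,-4.19784) → ×s → (-5.79700,-7.13634) → (-5.80,-7.14)
v8: (-3.5,4.5) → rotate → (-3.26196,-4.67543) → ×s → (-5.54533,-7.94822) → (-5.55,-7.95)

Cross-section at z=14: (-2.61,-8.82) (8.57,-1.79) (7.36,4.95) (4.48,8.51) (0.17,8.06) (-6.58,6.86) (-5.80,-7.14) (-5.55,-7.95)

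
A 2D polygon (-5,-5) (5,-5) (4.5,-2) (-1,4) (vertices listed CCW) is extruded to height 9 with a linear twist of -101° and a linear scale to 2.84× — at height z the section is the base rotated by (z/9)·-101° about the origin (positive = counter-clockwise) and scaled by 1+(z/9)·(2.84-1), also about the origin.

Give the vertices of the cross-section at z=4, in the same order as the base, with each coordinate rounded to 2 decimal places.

t = z/height = 4/9 = 0.444444
s = 1 + (scale-1)·z/height = 1 + (2.84-1)·4/9 = 1.817778
θ = twist·z/height = -101°·4/9 = -44.8889° = -0.783459 rad
cos θ = 0.708477, sin θ = -0.705734 (intermediates below are computed at full precision and shown rounded to 5 d.p.)
v1: (-5,-5) → rotate → (-7.07105,-0.01371) → ×s → (-12.85361,-0.02493) → (-12.85,-0.02)
v2: (5,-5) → rotate → (0.01371,-7.07105) → ×s → (0.02493,-12.85361) → (0.02,-12.85)
v3: (4.5,-2) → rotate → (1.77668,-4.59276) → ×s → (3.22960,-8.34861) → (3.23,-8.35)
v4: (-1,4) → rotate → (2.11446,3.53964) → ×s → (3.84362,6.43428) → (3.84,6.43)

Cross-section at z=4: (-12.85,-0.02) (0.02,-12.85) (3.23,-8.35) (3.84,6.43)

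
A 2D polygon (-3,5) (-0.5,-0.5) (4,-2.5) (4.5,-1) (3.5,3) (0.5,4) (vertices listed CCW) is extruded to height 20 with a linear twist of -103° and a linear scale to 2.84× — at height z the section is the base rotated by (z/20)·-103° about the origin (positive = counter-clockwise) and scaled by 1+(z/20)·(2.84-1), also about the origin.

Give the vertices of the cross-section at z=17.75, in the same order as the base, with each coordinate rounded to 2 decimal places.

Cross-section at z=17.75: (13.36,7.57) (-1.28,1.35) (-6.84,-10.37) (-2.92,-11.78) (7.67,-9.41) (10.50,-1.58)

t = z/height = 17.75/20 = 0.8875
s = 1 + (scale-1)·z/height = 1 + (2.84-1)·17.75/20 = 2.633000
θ = twist·z/height = -103°·17.75/20 = -91.4125° = -1.595449 rad
cos θ = -0.024650, sin θ = -0.999696 (intermediates below are computed at full precision and shown rounded to 5 d.p.)
v1: (-3,5) → rotate → (5.07243,2.87584) → ×s → (13.35571,7.57208) → (13.36,7.57)
v2: (-0.5,-0.5) → rotate → (-0.48752,0.51217) → ×s → (-1.28365,1.34855) → (-1.28,1.35)
v3: (4,-2.5) → rotate → (-2.59784,-3.93716) → ×s → (-6.84012,-10.36654) → (-6.84,-10.37)
v4: (4.5,-1) → rotate → (-1.11062,-4.47398) → ×s → (-2.92427,-11.78000) → (-2.92,-11.78)
v5: (3.5,3) → rotate → (2.91281,-3.57289) → ×s → (7.66944,-9.40741) → (7.67,-9.41)
v6: (0.5,4) → rotate → (3.98646,-0.59845) → ×s → (10.49635,-1.57572) → (10.50,-1.58)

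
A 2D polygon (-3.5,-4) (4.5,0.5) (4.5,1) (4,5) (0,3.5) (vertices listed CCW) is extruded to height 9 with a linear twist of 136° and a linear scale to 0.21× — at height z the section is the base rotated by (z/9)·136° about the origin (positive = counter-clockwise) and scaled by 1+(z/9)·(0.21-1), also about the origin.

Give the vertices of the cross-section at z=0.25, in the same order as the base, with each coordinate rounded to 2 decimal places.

Cross-section at z=0.25: (-3.16,-4.13) (4.36,0.78) (4.33,1.27) (3.58,5.14) (-0.23,3.42)

t = z/height = 0.25/9 = 0.0277778
s = 1 + (scale-1)·z/height = 1 + (0.21-1)·0.25/9 = 0.978056
θ = twist·z/height = 136°·0.25/9 = 3.7778° = 0.065935 rad
cos θ = 0.997827, sin θ = 0.065887 (intermediates below are computed at full precision and shown rounded to 5 d.p.)
v1: (-3.5,-4) → rotate → (-3.22885,-4.22191) → ×s → (-3.15799,-4.12927) → (-3.16,-4.13)
v2: (4.5,0.5) → rotate → (4.45728,0.79540) → ×s → (4.35947,0.77795) → (4.36,0.78)
v3: (4.5,1) → rotate → (4.42434,1.29432) → ×s → (4.32725,1.26592) → (4.33,1.27)
v4: (4,5) → rotate → (3.66187,5.25268) → ×s → (3.58152,5.13742) → (3.58,5.14)
v5: (0,3.5) → rotate → (-0.23060,3.49239) → ×s → (-0.22554,3.41576) → (-0.23,3.42)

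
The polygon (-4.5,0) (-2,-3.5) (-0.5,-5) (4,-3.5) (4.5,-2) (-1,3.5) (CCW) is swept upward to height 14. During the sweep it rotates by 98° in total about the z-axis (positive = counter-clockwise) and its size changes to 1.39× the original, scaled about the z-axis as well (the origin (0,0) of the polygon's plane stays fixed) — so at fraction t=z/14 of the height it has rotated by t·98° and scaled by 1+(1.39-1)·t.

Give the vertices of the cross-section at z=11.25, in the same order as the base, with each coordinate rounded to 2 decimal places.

t = z/height = 11.25/14 = 0.803571
s = 1 + (scale-1)·z/height = 1 + (1.39-1)·11.25/14 = 1.313393
θ = twist·z/height = 98°·11.25/14 = 78.7500° = 1.374447 rad
cos θ = 0.195090, sin θ = 0.980785 (intermediates below are computed at full precision and shown rounded to 5 d.p.)
v1: (-4.5,0) → rotate → (-0.87791,-4.41353) → ×s → (-1.15304,-5.79670) → (-1.15,-5.80)
v2: (-2,-3.5) → rotate → (3.04257,-2.64439) → ×s → (3.99609,-3.47312) → (4.00,-3.47)
v3: (-0.5,-5) → rotate → (4.80638,-1.46584) → ×s → (6.31267,-1.92523) → (6.31,-1.93)
v4: (4,-3.5) → rotate → (4.21311,3.24032) → ×s → (5.53347,4.25582) → (5.53,4.26)
v5: (4.5,-2) → rotate → (2.83948,4.02335) → ×s → (3.72935,5.28424) → (3.73,5.28)
v6: (-1,3.5) → rotate → (-3.62784,-0.29797) → ×s → (-4.76478,-0.39135) → (-4.76,-0.39)

Cross-section at z=11.25: (-1.15,-5.80) (4.00,-3.47) (6.31,-1.93) (5.53,4.26) (3.73,5.28) (-4.76,-0.39)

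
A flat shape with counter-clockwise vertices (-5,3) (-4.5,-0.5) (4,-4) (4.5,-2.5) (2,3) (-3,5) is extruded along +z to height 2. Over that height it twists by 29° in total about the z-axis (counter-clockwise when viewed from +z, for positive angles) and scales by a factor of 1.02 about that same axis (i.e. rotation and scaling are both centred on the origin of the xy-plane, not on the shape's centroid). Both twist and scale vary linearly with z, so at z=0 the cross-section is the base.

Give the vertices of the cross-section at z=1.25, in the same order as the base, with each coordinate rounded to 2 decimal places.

t = z/height = 1.25/2 = 0.625
s = 1 + (scale-1)·z/height = 1 + (1.02-1)·1.25/2 = 1.012500
θ = twist·z/height = 29°·1.25/2 = 18.1250° = 0.316341 rad
cos θ = 0.950380, sin θ = 0.311091 (intermediates below are computed at full precision and shown rounded to 5 d.p.)
v1: (-5,3) → rotate → (-5.68517,1.29568) → ×s → (-5.75624,1.31188) → (-5.76,1.31)
v2: (-4.5,-0.5) → rotate → (-4.12116,-1.87510) → ×s → (-4.17268,-1.89854) → (-4.17,-1.90)
v3: (4,-4) → rotate → (5.04588,-2.55716) → ×s → (5.10896,-2.58912) → (5.11,-2.59)
v4: (4.5,-2.5) → rotate → (5.05444,-0.97604) → ×s → (5.11762,-0.98824) → (5.12,-0.99)
v5: (2,3) → rotate → (0.96749,3.47332) → ×s → (0.97958,3.51674) → (0.98,3.52)
v6: (-3,5) → rotate → (-4.40660,3.81863) → ×s → (-4.46168,3.86636) → (-4.46,3.87)

Cross-section at z=1.25: (-5.76,1.31) (-4.17,-1.90) (5.11,-2.59) (5.12,-0.99) (0.98,3.52) (-4.46,3.87)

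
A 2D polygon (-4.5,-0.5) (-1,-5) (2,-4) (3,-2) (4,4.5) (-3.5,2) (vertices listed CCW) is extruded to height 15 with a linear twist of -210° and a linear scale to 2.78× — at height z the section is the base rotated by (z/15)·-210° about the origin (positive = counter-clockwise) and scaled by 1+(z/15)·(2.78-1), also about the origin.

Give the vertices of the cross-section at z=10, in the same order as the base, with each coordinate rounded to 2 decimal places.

t = z/height = 10/15 = 0.666667
s = 1 + (scale-1)·z/height = 1 + (2.78-1)·10/15 = 2.186667
θ = twist·z/height = -210°·10/15 = -140.0000° = -2.443461 rad
cos θ = -0.766044, sin θ = -0.642788 (intermediates below are computed at full precision and shown rounded to 5 d.p.)
v1: (-4.5,-0.5) → rotate → (3.12581,3.27557) → ×s → (6.83510,7.16257) → (6.84,7.16)
v2: (-1,-5) → rotate → (-2.44789,4.47301) → ×s → (-5.35273,9.78098) → (-5.35,9.78)
v3: (2,-4) → rotate → (-4.10324,1.77860) → ×s → (-8.97242,3.88921) → (-8.97,3.89)
v4: (3,-2) → rotate → (-3.58371,-0.39627) → ×s → (-7.83638,-0.86652) → (-7.84,-0.87)
v5: (4,4.5) → rotate → (-0.17163,-6.01835) → ×s → (-0.37531,-13.16013) → (-0.38,-13.16)
v6: (-3.5,2) → rotate → (3.96673,0.71767) → ×s → (8.67392,1.56930) → (8.67,1.57)

Cross-section at z=10: (6.84,7.16) (-5.35,9.78) (-8.97,3.89) (-7.84,-0.87) (-0.38,-13.16) (8.67,1.57)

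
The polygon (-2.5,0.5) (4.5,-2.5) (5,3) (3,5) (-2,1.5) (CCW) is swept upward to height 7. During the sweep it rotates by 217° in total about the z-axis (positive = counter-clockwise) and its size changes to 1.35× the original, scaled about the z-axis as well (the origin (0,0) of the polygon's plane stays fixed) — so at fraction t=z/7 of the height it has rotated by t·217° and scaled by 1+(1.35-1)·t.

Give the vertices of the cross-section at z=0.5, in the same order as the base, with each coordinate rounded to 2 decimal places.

t = z/height = 0.5/7 = 0.0714286
s = 1 + (scale-1)·z/height = 1 + (1.35-1)·0.5/7 = 1.025000
θ = twist·z/height = 217°·0.5/7 = 15.5000° = 0.270526 rad
cos θ = 0.963630, sin θ = 0.267238 (intermediates below are computed at full precision and shown rounded to 5 d.p.)
v1: (-2.5,0.5) → rotate → (-2.54270,-0.18628) → ×s → (-2.60626,-0.19094) → (-2.61,-0.19)
v2: (4.5,-2.5) → rotate → (5.00443,-1.20650) → ×s → (5.12954,-1.23667) → (5.13,-1.24)
v3: (5,3) → rotate → (4.01644,4.22708) → ×s → (4.11685,4.33276) → (4.12,4.33)
v4: (3,5) → rotate → (1.55470,5.61987) → ×s → (1.59357,5.76036) → (1.59,5.76)
v5: (-2,1.5) → rotate → (-2.32812,0.91097) → ×s → (-2.38632,0.93374) → (-2.39,0.93)

Cross-section at z=0.5: (-2.61,-0.19) (5.13,-1.24) (4.12,4.33) (1.59,5.76) (-2.39,0.93)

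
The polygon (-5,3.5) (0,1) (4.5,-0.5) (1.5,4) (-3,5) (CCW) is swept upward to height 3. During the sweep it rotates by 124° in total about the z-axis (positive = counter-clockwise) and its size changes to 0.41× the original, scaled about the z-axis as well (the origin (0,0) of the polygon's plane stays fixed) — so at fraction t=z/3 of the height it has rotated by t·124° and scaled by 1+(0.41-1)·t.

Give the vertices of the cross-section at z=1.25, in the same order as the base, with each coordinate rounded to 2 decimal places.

Cross-section at z=1.25: (-4.41,-1.32) (-0.59,0.47) (2.40,2.43) (-1.66,2.76) (-4.36,0.56)

t = z/height = 1.25/3 = 0.416667
s = 1 + (scale-1)·z/height = 1 + (0.41-1)·1.25/3 = 0.754167
θ = twist·z/height = 124°·1.25/3 = 51.6667° = 0.901753 rad
cos θ = 0.620235, sin θ = 0.784416 (intermediates below are computed at full precision and shown rounded to 5 d.p.)
v1: (-5,3.5) → rotate → (-5.84663,-1.75125) → ×s → (-4.40934,-1.32074) → (-4.41,-1.32)
v2: (0,1) → rotate → (-0.78442,0.62024) → ×s → (-0.59158,0.46776) → (-0.59,0.47)
v3: (4.5,-0.5) → rotate → (3.18327,3.21975) → ×s → (2.40071,2.42823) → (2.40,2.43)
v4: (1.5,4) → rotate → (-2.20731,3.65757) → ×s → (-1.66468,2.75841) → (-1.66,2.76)
v5: (-3,5) → rotate → (-5.78278,0.74793) → ×s → (-4.36118,0.56406) → (-4.36,0.56)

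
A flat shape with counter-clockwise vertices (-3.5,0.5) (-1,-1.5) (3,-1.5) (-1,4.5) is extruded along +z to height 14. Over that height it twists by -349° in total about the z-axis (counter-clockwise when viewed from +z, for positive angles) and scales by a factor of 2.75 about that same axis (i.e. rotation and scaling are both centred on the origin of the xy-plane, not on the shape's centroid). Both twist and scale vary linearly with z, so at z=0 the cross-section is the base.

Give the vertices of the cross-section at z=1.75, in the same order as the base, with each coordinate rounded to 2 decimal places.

t = z/height = 1.75/14 = 0.125
s = 1 + (scale-1)·z/height = 1 + (2.75-1)·1.75/14 = 1.218750
θ = twist·z/height = -349°·1.75/14 = -43.6250° = -0.761400 rad
cos θ = 0.723871, sin θ = -0.689935 (intermediates below are computed at full precision and shown rounded to 5 d.p.)
v1: (-3.5,0.5) → rotate → (-2.18858,2.77671) → ×s → (-2.66733,3.38411) → (-2.67,3.38)
v2: (-1,-1.5) → rotate → (-1.75877,-0.39587) → ×s → (-2.14351,-0.48247) → (-2.14,-0.48)
v3: (3,-1.5) → rotate → (1.13671,-3.15561) → ×s → (1.38536,-3.84590) → (1.39,-3.85)
v4: (-1,4.5) → rotate → (2.38084,3.94735) → ×s → (2.90165,4.81084) → (2.90,4.81)

Cross-section at z=1.75: (-2.67,3.38) (-2.14,-0.48) (1.39,-3.85) (2.90,4.81)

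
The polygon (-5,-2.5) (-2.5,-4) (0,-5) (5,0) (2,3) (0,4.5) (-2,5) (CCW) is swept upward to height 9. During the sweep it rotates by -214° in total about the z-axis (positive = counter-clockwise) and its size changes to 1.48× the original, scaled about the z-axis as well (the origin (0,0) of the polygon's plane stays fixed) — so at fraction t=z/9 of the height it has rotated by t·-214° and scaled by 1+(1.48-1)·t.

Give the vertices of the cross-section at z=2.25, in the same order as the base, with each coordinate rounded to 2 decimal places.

t = z/height = 2.25/9 = 0.25
s = 1 + (scale-1)·z/height = 1 + (1.48-1)·2.25/9 = 1.120000
θ = twist·z/height = -214°·2.25/9 = -53.5000° = -0.933751 rad
cos θ = 0.594823, sin θ = -0.803857 (intermediates below are computed at full precision and shown rounded to 5 d.p.)
v1: (-5,-2.5) → rotate → (-4.98376,2.53223) → ×s → (-5.58181,2.83609) → (-5.58,2.84)
v2: (-2.5,-4) → rotate → (-4.70248,-0.36965) → ×s → (-5.26678,-0.41401) → (-5.27,-0.41)
v3: (0,-5) → rotate → (-4.01928,-2.97411) → ×s → (-4.50160,-3.33101) → (-4.50,-3.33)
v4: (5,0) → rotate → (2.97411,-4.01928) → ×s → (3.33101,-4.50160) → (3.33,-4.50)
v5: (2,3) → rotate → (3.60122,0.17675) → ×s → (4.03336,0.19797) → (4.03,0.20)
v6: (0,4.5) → rotate → (3.61736,2.67670) → ×s → (4.05144,2.99791) → (4.05,3.00)
v7: (-2,5) → rotate → (2.82964,4.58183) → ×s → (3.16920,5.13165) → (3.17,5.13)

Cross-section at z=2.25: (-5.58,2.84) (-5.27,-0.41) (-4.50,-3.33) (3.33,-4.50) (4.03,0.20) (4.05,3.00) (3.17,5.13)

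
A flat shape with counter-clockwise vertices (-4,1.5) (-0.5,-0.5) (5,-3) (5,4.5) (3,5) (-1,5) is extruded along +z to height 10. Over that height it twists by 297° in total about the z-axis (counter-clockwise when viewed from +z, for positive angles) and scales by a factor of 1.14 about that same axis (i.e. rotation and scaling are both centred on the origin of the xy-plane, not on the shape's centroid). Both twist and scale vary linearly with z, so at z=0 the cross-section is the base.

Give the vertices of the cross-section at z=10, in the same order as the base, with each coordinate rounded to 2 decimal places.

t = z/height = 10/10 = 1
s = 1 + (scale-1)·z/height = 1 + (1.14-1)·10/10 = 1.140000
θ = twist·z/height = 297°·10/10 = 297.0000° = 5.183628 rad
cos θ = 0.453990, sin θ = -0.891007 (intermediates below are computed at full precision and shown rounded to 5 d.p.)
v1: (-4,1.5) → rotate → (-0.47945,4.24501) → ×s → (-0.54658,4.83931) → (-0.55,4.84)
v2: (-0.5,-0.5) → rotate → (-0.67250,0.21851) → ×s → (-0.76665,0.24910) → (-0.77,0.25)
v3: (5,-3) → rotate → (-0.40307,-5.81700) → ×s → (-0.45950,-6.63138) → (-0.46,-6.63)
v4: (5,4.5) → rotate → (6.27948,-2.41208) → ×s → (7.15861,-2.74977) → (7.16,-2.75)
v5: (3,5) → rotate → (5.81700,-0.40307) → ×s → (6.63138,-0.45950) → (6.63,-0.46)
v6: (-1,5) → rotate → (4.00104,3.16096) → ×s → (4.56119,3.60349) → (4.56,3.60)

Cross-section at z=10: (-0.55,4.84) (-0.77,0.25) (-0.46,-6.63) (7.16,-2.75) (6.63,-0.46) (4.56,3.60)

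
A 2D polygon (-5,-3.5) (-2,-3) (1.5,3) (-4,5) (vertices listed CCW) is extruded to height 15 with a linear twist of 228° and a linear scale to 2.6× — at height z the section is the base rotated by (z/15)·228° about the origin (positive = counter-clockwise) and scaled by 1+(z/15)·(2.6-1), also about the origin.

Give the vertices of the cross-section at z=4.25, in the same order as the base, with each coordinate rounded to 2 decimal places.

Cross-section at z=4.25: (1.48,-8.75) (2.69,-4.50) (-3.00,3.84) (-9.06,-2.13)

t = z/height = 4.25/15 = 0.283333
s = 1 + (scale-1)·z/height = 1 + (2.6-1)·4.25/15 = 1.453333
θ = twist·z/height = 228°·4.25/15 = 64.6000° = 1.127483 rad
cos θ = 0.428935, sin θ = 0.903335 (intermediates below are computed at full precision and shown rounded to 5 d.p.)
v1: (-5,-3.5) → rotate → (1.01700,-6.01795) → ×s → (1.47804,-8.74609) → (1.48,-8.75)
v2: (-2,-3) → rotate → (1.85214,-3.09348) → ×s → (2.69177,-4.49585) → (2.69,-4.50)
v3: (1.5,3) → rotate → (-2.06660,2.64181) → ×s → (-3.00346,3.83943) → (-3.00,3.84)
v4: (-4,5) → rotate → (-6.23242,-1.46867) → ×s → (-9.05778,-2.13446) → (-9.06,-2.13)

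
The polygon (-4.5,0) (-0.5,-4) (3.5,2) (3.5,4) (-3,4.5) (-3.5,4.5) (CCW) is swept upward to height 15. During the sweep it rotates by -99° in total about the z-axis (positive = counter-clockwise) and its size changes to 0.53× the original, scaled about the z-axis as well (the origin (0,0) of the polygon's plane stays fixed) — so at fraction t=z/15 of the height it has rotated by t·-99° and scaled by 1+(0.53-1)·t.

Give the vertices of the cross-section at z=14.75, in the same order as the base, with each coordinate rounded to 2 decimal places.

t = z/height = 14.75/15 = 0.983333
s = 1 + (scale-1)·z/height = 1 + (0.53-1)·14.75/15 = 0.537833
θ = twist·z/height = -99°·14.75/15 = -97.3500° = -1.699078 rad
cos θ = -0.127930, sin θ = -0.991783 (intermediates below are computed at full precision and shown rounded to 5 d.p.)
v1: (-4.5,0) → rotate → (0.57569,4.46302) → ×s → (0.30962,2.40036) → (0.31,2.40)
v2: (-0.5,-4) → rotate → (-3.90317,1.00761) → ×s → (-2.09925,0.54193) → (-2.10,0.54)
v3: (3.5,2) → rotate → (1.53581,-3.72710) → ×s → (0.82601,-2.00456) → (0.83,-2.00)
v4: (3.5,4) → rotate → (3.51938,-3.98296) → ×s → (1.89284,-2.14217) → (1.89,-2.14)
v5: (-3,4.5) → rotate → (4.84681,2.39966) → ×s → (2.60678,1.29062) → (2.61,1.29)
v6: (-3.5,4.5) → rotate → (4.91078,2.89556) → ×s → (2.64118,1.55733) → (2.64,1.56)

Cross-section at z=14.75: (0.31,2.40) (-2.10,0.54) (0.83,-2.00) (1.89,-2.14) (2.61,1.29) (2.64,1.56)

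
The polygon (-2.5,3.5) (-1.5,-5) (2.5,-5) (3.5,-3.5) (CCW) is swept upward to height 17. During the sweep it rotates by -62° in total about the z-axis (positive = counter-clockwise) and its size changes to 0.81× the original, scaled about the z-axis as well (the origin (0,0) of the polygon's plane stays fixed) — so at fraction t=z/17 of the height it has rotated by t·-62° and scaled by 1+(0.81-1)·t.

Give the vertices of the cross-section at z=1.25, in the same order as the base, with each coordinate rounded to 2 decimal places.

Cross-section at z=1.25: (-2.18,3.64) (-1.87,-4.80) (2.07,-5.11) (3.17,-3.71)

t = z/height = 1.25/17 = 0.0735294
s = 1 + (scale-1)·z/height = 1 + (0.81-1)·1.25/17 = 0.986029
θ = twist·z/height = -62°·1.25/17 = -4.5588° = -0.079566 rad
cos θ = 0.996836, sin θ = -0.079483 (intermediates below are computed at full precision and shown rounded to 5 d.p.)
v1: (-2.5,3.5) → rotate → (-2.21390,3.68763) → ×s → (-2.18297,3.63611) → (-2.18,3.64)
v2: (-1.5,-5) → rotate → (-1.89267,-4.86496) → ×s → (-1.86623,-4.79699) → (-1.87,-4.80)
v3: (2.5,-5) → rotate → (2.09468,-5.18289) → ×s → (2.06541,-5.11048) → (2.07,-5.11)
v4: (3.5,-3.5) → rotate → (3.21074,-3.76712) → ×s → (3.16588,-3.71449) → (3.17,-3.71)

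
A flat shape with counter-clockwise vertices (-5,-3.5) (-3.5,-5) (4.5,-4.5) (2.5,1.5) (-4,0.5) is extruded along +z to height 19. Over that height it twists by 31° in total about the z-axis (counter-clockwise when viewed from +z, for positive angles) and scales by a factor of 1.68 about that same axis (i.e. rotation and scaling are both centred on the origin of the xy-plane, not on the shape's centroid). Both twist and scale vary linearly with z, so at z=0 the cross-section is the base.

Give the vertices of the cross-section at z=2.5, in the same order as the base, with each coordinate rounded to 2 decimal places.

t = z/height = 2.5/19 = 0.131579
s = 1 + (scale-1)·z/height = 1 + (1.68-1)·2.5/19 = 1.089474
θ = twist·z/height = 31°·2.5/19 = 4.0789° = 0.071191 rad
cos θ = 0.997467, sin θ = 0.071131 (intermediates below are computed at full precision and shown rounded to 5 d.p.)
v1: (-5,-3.5) → rotate → (-4.73838,-3.84679) → ×s → (-5.16234,-4.19098) → (-5.16,-4.19)
v2: (-3.5,-5) → rotate → (-3.13548,-5.23629) → ×s → (-3.41602,-5.70480) → (-3.42,-5.70)
v3: (4.5,-4.5) → rotate → (4.80869,-4.16851) → ×s → (5.23894,-4.54148) → (5.24,-4.54)
v4: (2.5,1.5) → rotate → (2.38697,1.67403) → ×s → (2.60054,1.82381) → (2.60,1.82)
v5: (-4,0.5) → rotate → (-4.02543,0.21421) → ×s → (-4.38560,0.23338) → (-4.39,0.23)

Cross-section at z=2.5: (-5.16,-4.19) (-3.42,-5.70) (5.24,-4.54) (2.60,1.82) (-4.39,0.23)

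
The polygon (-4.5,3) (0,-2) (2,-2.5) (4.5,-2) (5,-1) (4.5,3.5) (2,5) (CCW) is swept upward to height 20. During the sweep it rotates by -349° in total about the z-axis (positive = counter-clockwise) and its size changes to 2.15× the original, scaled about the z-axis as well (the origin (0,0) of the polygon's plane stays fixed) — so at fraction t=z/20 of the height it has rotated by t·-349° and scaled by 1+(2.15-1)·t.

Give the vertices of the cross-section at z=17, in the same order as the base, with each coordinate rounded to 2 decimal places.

Cross-section at z=17: (-9.29,-5.29) (3.53,-1.77) (6.19,1.32) (7.53,6.18) (6.20,7.95) (-2.19,11.06) (-7.06,7.97)

t = z/height = 17/20 = 0.85
s = 1 + (scale-1)·z/height = 1 + (2.15-1)·17/20 = 1.977500
θ = twist·z/height = -349°·17/20 = -296.6500° = -5.177519 rad
cos θ = 0.448539, sin θ = 0.893763 (intermediates below are computed at full precision and shown rounded to 5 d.p.)
v1: (-4.5,3) → rotate → (-4.69972,-2.67632) → ×s → (-9.29369,-5.29242) → (-9.29,-5.29)
v2: (0,-2) → rotate → (1.78753,-0.89708) → ×s → (3.53483,-1.77397) → (3.53,-1.77)
v3: (2,-2.5) → rotate → (3.13149,0.66618) → ×s → (6.19251,1.31737) → (6.19,1.32)
v4: (4.5,-2) → rotate → (3.80595,3.12486) → ×s → (7.52627,6.17940) → (7.53,6.18)
v5: (5,-1) → rotate → (3.13646,4.02028) → ×s → (6.20235,7.95010) → (6.20,7.95)
v6: (4.5,3.5) → rotate → (-1.10974,5.59182) → ×s → (-2.19452,11.05783) → (-2.19,11.06)
v7: (2,5) → rotate → (-3.57174,4.03022) → ×s → (-7.06311,7.96976) → (-7.06,7.97)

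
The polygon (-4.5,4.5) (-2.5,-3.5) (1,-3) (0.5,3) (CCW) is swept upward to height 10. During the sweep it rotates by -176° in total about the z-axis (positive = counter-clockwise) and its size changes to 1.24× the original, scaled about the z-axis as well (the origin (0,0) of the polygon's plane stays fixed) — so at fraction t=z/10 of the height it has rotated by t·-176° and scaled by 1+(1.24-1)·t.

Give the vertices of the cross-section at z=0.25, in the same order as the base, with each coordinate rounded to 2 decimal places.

t = z/height = 0.25/10 = 0.025
s = 1 + (scale-1)·z/height = 1 + (1.24-1)·0.25/10 = 1.006000
θ = twist·z/height = -176°·0.25/10 = -4.4000° = -0.076794 rad
cos θ = 0.997053, sin θ = -0.076719 (intermediates below are computed at full precision and shown rounded to 5 d.p.)
v1: (-4.5,4.5) → rotate → (-4.14150,4.83197) → ×s → (-4.16635,4.86096) → (-4.17,4.86)
v2: (-2.5,-3.5) → rotate → (-2.76115,-3.29789) → ×s → (-2.77772,-3.31767) → (-2.78,-3.32)
v3: (1,-3) → rotate → (0.76690,-3.06788) → ×s → (0.77150,-3.08628) → (0.77,-3.09)
v4: (0.5,3) → rotate → (0.72868,2.95280) → ×s → (0.73306,2.97052) → (0.73,2.97)

Cross-section at z=0.25: (-4.17,4.86) (-2.78,-3.32) (0.77,-3.09) (0.73,2.97)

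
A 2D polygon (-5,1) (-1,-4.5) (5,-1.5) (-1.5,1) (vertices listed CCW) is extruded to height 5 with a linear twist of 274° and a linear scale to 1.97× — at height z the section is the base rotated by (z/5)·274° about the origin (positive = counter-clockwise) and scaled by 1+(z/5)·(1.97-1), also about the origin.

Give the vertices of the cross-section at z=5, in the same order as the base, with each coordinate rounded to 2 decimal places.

Cross-section at z=5: (1.28,9.96) (-8.98,1.35) (-2.26,-10.03) (1.76,3.09)

t = z/height = 5/5 = 1
s = 1 + (scale-1)·z/height = 1 + (1.97-1)·5/5 = 1.970000
θ = twist·z/height = 274°·5/5 = 274.0000° = 4.782202 rad
cos θ = 0.069756, sin θ = -0.997564 (intermediates below are computed at full precision and shown rounded to 5 d.p.)
v1: (-5,1) → rotate → (0.64878,5.05758) → ×s → (1.27810,9.96343) → (1.28,9.96)
v2: (-1,-4.5) → rotate → (-4.55879,0.68366) → ×s → (-8.98083,1.34681) → (-8.98,1.35)
v3: (5,-1.5) → rotate → (-1.14756,-5.09245) → ×s → (-2.26070,-10.03214) → (-2.26,-10.03)
v4: (-1.5,1) → rotate → (0.89293,1.56610) → ×s → (1.75907,3.08522) → (1.76,3.09)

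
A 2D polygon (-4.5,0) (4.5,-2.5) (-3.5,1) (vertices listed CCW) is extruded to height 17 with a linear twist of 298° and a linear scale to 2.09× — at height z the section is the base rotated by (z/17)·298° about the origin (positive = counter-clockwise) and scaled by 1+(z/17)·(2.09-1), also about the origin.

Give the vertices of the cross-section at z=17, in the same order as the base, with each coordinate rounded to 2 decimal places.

Cross-section at z=17: (-4.42,8.30) (-0.20,-10.76) (-1.59,7.44)

t = z/height = 17/17 = 1
s = 1 + (scale-1)·z/height = 1 + (2.09-1)·17/17 = 2.090000
θ = twist·z/height = 298°·17/17 = 298.0000° = 5.201081 rad
cos θ = 0.469472, sin θ = -0.882948 (intermediates below are computed at full precision and shown rounded to 5 d.p.)
v1: (-4.5,0) → rotate → (-2.11262,3.97326) → ×s → (-4.41538,8.30412) → (-4.42,8.30)
v2: (4.5,-2.5) → rotate → (-0.09475,-5.14694) → ×s → (-0.19802,-10.75711) → (-0.20,-10.76)
v3: (-3.5,1) → rotate → (-0.76020,3.55979) → ×s → (-1.58882,7.43996) → (-1.59,7.44)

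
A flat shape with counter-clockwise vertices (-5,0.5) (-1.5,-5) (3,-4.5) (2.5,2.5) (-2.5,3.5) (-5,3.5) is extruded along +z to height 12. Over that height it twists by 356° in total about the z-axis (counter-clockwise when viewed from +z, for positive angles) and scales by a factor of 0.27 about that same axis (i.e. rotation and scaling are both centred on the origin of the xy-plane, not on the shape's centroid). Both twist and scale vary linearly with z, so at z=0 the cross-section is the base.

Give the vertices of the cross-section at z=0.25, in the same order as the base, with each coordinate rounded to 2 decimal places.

t = z/height = 0.25/12 = 0.0208333
s = 1 + (scale-1)·z/height = 1 + (0.27-1)·0.25/12 = 0.984792
θ = twist·z/height = 356°·0.25/12 = 7.4167° = 0.129445 rad
cos θ = 0.991634, sin θ = 0.129084 (intermediates below are computed at full precision and shown rounded to 5 d.p.)
v1: (-5,0.5) → rotate → (-5.02271,-0.14960) → ×s → (-4.94632,-0.14733) → (-4.95,-0.15)
v2: (-1.5,-5) → rotate → (-0.84203,-5.15179) → ×s → (-0.82922,-5.07344) → (-0.83,-5.07)
v3: (3,-4.5) → rotate → (3.55578,-4.07510) → ×s → (3.50170,-4.01312) → (3.50,-4.01)
v4: (2.5,2.5) → rotate → (2.15637,2.80179) → ×s → (2.12358,2.75918) → (2.12,2.76)
v5: (-2.5,3.5) → rotate → (-2.93088,3.14801) → ×s → (-2.88630,3.10013) → (-2.89,3.10)
v6: (-5,3.5) → rotate → (-5.40996,2.82530) → ×s → (-5.32769,2.78233) → (-5.33,2.78)

Cross-section at z=0.25: (-4.95,-0.15) (-0.83,-5.07) (3.50,-4.01) (2.12,2.76) (-2.89,3.10) (-5.33,2.78)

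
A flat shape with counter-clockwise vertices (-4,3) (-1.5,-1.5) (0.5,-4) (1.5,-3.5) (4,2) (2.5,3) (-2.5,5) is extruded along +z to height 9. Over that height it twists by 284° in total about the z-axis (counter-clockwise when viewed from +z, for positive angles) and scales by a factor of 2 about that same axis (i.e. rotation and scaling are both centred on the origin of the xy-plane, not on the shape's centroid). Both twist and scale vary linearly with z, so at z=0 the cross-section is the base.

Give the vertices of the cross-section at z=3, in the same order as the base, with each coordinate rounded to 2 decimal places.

t = z/height = 3/9 = 0.333333
s = 1 + (scale-1)·z/height = 1 + (2-1)·3/9 = 1.333333
θ = twist·z/height = 284°·3/9 = 94.6667° = 1.652245 rad
cos θ = -0.081359, sin θ = 0.996685 (intermediates below are computed at full precision and shown rounded to 5 d.p.)
v1: (-4,3) → rotate → (-2.66462,-4.23082) → ×s → (-3.55283,-5.64109) → (-3.55,-5.64)
v2: (-1.5,-1.5) → rotate → (1.61707,-1.37299) → ×s → (2.15609,-1.83065) → (2.16,-1.83)
v3: (0.5,-4) → rotate → (3.94606,0.82378) → ×s → (5.26141,1.09837) → (5.26,1.10)
v4: (1.5,-3.5) → rotate → (3.36636,1.77978) → ×s → (4.48848,2.37304) → (4.49,2.37)
v5: (4,2) → rotate → (-2.31880,3.82402) → ×s → (-3.09174,5.09870) → (-3.09,5.10)
v6: (2.5,3) → rotate → (-3.19345,2.24764) → ×s → (-4.25794,2.99685) → (-4.26,3.00)
v7: (-2.5,5) → rotate → (-4.78003,-2.89851) → ×s → (-6.37337,-3.86467) → (-6.37,-3.86)

Cross-section at z=3: (-3.55,-5.64) (2.16,-1.83) (5.26,1.10) (4.49,2.37) (-3.09,5.10) (-4.26,3.00) (-6.37,-3.86)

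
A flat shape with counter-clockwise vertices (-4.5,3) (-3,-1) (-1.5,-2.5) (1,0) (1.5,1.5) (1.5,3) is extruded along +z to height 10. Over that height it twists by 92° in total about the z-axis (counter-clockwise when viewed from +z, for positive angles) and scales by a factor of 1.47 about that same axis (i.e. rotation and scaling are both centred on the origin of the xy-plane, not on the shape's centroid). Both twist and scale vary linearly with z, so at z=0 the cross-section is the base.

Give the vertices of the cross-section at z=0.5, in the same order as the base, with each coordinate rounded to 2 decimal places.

t = z/height = 0.5/10 = 0.05
s = 1 + (scale-1)·z/height = 1 + (1.47-1)·0.5/10 = 1.023500
θ = twist·z/height = 92°·0.5/10 = 4.6000° = 0.080285 rad
cos θ = 0.996779, sin θ = 0.080199 (intermediates below are computed at full precision and shown rounded to 5 d.p.)
v1: (-4.5,3) → rotate → (-4.72610,2.62944) → ×s → (-4.83717,2.69123) → (-4.84,2.69)
v2: (-3,-1) → rotate → (-2.91014,-1.23738) → ×s → (-2.97853,-1.26645) → (-2.98,-1.27)
v3: (-1.5,-2.5) → rotate → (-1.29467,-2.61225) → ×s → (-1.32510,-2.67363) → (-1.33,-2.67)
v4: (1,0) → rotate → (0.99678,0.08020) → ×s → (1.02020,0.08208) → (1.02,0.08)
v5: (1.5,1.5) → rotate → (1.37487,1.61547) → ×s → (1.40718,1.65343) → (1.41,1.65)
v6: (1.5,3) → rotate → (1.25457,3.11064) → ×s → (1.28405,3.18373) → (1.28,3.18)

Cross-section at z=0.5: (-4.84,2.69) (-2.98,-1.27) (-1.33,-2.67) (1.02,0.08) (1.41,1.65) (1.28,3.18)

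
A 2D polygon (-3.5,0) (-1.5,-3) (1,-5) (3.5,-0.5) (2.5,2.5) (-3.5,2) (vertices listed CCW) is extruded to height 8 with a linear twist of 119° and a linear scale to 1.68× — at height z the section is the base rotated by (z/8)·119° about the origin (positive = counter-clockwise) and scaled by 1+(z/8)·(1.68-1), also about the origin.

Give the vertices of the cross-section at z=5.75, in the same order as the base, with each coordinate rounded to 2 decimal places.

t = z/height = 5.75/8 = 0.71875
s = 1 + (scale-1)·z/height = 1 + (1.68-1)·5.75/8 = 1.488750
θ = twist·z/height = 119°·5.75/8 = 85.5313° = 1.492802 rad
cos θ = 0.077915, sin θ = 0.996960 (intermediates below are computed at full precision and shown rounded to 5 d.p.)
v1: (-3.5,0) → rotate → (-0.27270,-3.48936) → ×s → (-0.40599,-5.19478) → (-0.41,-5.19)
v2: (-1.5,-3) → rotate → (2.87401,-1.72919) → ×s → (4.27868,-2.57433) → (4.28,-2.57)
v3: (1,-5) → rotate → (5.06272,0.60738) → ×s → (7.53712,0.90424) → (7.54,0.90)
v4: (3.5,-0.5) → rotate → (0.77118,3.45040) → ×s → (1.14810,5.13679) → (1.15,5.14)
v5: (2.5,2.5) → rotate → (-2.29761,2.68719) → ×s → (-3.42057,4.00055) → (-3.42,4.00)
v6: (-3.5,2) → rotate → (-2.26662,-3.33353) → ×s → (-3.37444,-4.96279) → (-3.37,-4.96)

Cross-section at z=5.75: (-0.41,-5.19) (4.28,-2.57) (7.54,0.90) (1.15,5.14) (-3.42,4.00) (-3.37,-4.96)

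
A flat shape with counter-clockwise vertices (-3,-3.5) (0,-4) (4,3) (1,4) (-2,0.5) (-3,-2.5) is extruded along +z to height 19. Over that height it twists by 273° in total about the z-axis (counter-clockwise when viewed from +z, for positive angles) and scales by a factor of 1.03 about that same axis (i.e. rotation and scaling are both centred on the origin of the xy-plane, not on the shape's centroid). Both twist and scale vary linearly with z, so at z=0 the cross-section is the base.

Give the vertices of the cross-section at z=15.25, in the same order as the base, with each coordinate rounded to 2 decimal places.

Cross-section at z=15.25: (0.12,4.72) (-2.58,3.18) (-1.24,-4.97) (1.79,-3.82) (1.91,0.89) (0.77,3.92)

t = z/height = 15.25/19 = 0.802632
s = 1 + (scale-1)·z/height = 1 + (1.03-1)·15.25/19 = 1.024079
θ = twist·z/height = 273°·15.25/19 = 219.1184° = 3.824338 rad
cos θ = -0.775844, sin θ = -0.630925 (intermediates below are computed at full precision and shown rounded to 5 d.p.)
v1: (-3,-3.5) → rotate → (0.11929,4.60823) → ×s → (0.12216,4.71919) → (0.12,4.72)
v2: (0,-4) → rotate → (-2.52370,3.10337) → ×s → (-2.58447,3.17810) → (-2.58,3.18)
v3: (4,3) → rotate → (-1.21060,-4.85123) → ×s → (-1.23975,-4.96804) → (-1.24,-4.97)
v4: (1,4) → rotate → (1.74786,-3.73430) → ×s → (1.78994,-3.82422) → (1.79,-3.82)
v5: (-2,0.5) → rotate → (1.86715,0.87393) → ×s → (1.91211,0.89497) → (1.91,0.89)
v6: (-3,-2.5) → rotate → (0.75022,3.83238) → ×s → (0.76828,3.92466) → (0.77,3.92)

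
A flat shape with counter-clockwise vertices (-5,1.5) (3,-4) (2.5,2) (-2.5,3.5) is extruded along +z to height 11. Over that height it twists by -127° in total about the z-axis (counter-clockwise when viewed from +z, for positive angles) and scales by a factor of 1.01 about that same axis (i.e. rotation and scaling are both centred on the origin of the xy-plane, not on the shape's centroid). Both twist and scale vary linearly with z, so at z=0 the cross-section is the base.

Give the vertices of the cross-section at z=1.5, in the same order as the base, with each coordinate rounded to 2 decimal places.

t = z/height = 1.5/11 = 0.136364
s = 1 + (scale-1)·z/height = 1 + (1.01-1)·1.5/11 = 1.001364
θ = twist·z/height = -127°·1.5/11 = -17.3182° = -0.302259 rad
cos θ = 0.954666, sin θ = -0.297678 (intermediates below are computed at full precision and shown rounded to 5 d.p.)
v1: (-5,1.5) → rotate → (-4.32682,2.92039) → ×s → (-4.33272,2.92437) → (-4.33,2.92)
v2: (3,-4) → rotate → (1.67329,-4.71170) → ×s → (1.67557,-4.71812) → (1.68,-4.72)
v3: (2.5,2) → rotate → (2.98202,1.16514) → ×s → (2.98609,1.16673) → (2.99,1.17)
v4: (-2.5,3.5) → rotate → (-1.34479,4.08553) → ×s → (-1.34663,4.09110) → (-1.35,4.09)

Cross-section at z=1.5: (-4.33,2.92) (1.68,-4.72) (2.99,1.17) (-1.35,4.09)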